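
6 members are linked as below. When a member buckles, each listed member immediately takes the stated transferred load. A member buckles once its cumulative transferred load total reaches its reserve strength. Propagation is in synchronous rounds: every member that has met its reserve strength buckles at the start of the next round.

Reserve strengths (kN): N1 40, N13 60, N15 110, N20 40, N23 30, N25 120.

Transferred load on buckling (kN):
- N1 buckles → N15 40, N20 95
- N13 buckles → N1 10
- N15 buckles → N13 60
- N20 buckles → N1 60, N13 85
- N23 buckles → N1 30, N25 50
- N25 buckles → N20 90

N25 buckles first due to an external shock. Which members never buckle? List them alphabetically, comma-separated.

Round 1 — N25 buckles (initial).
  N20: +90 → 90 ≥ 40
Round 2 — N20 buckles.
  N1: +60 → 60 ≥ 40
  N13: +85 → 85 ≥ 60
Round 3 — N1, N13 buckle.
  N15: +40 → 40 < 110
No further bucklings.

N15, N23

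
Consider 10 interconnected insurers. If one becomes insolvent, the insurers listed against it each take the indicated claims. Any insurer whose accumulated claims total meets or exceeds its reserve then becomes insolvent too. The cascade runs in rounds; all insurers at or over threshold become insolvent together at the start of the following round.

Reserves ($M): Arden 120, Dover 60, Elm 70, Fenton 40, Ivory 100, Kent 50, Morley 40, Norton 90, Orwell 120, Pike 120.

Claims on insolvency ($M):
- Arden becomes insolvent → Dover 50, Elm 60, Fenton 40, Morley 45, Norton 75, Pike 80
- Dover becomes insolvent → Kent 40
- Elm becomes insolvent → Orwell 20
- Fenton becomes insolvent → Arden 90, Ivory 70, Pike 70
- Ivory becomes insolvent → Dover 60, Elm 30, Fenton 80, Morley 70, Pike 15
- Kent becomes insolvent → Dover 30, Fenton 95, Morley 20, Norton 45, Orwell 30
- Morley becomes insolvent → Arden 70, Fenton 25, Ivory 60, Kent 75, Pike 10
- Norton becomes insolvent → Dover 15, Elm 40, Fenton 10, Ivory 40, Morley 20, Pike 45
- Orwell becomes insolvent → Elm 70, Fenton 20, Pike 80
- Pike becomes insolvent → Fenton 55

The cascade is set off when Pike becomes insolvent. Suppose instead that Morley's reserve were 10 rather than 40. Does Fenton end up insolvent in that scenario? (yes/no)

yes

With Morley's reserve at 10:
Round 1 — Pike becomes insolvent (initial).
  Fenton: +55 → 55 ≥ 40
Round 2 — Fenton becomes insolvent.
  Arden: +90 → 90 < 120
  Ivory: +70 → 70 < 100
No further insolvencies.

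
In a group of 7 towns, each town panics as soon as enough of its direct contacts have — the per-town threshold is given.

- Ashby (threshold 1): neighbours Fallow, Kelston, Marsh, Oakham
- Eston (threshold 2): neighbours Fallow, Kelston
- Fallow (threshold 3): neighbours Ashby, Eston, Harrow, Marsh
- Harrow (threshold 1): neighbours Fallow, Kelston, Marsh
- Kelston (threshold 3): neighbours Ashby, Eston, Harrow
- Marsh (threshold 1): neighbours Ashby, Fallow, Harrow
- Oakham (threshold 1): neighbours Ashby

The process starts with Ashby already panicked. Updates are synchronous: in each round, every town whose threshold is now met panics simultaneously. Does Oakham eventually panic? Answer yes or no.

Round 1 — Ashby panics (initial).
Round 2 — checking thresholds:
  Fallow: 1 of 4 neighbours < 3, holds.
  Kelston: 1 of 3 neighbours < 3, holds.
  Marsh: 1 of 3 neighbours ≥ 1, panics.
  Oakham: 1 of 1 neighbours ≥ 1, panics.
Round 3 — checking thresholds:
  Fallow: 2 of 4 neighbours < 3, holds.
  Harrow: 1 of 3 neighbours ≥ 1, panics.
  Kelston: 1 of 3 neighbours < 3, holds.
Round 4 — checking thresholds:
  Fallow: 3 of 4 neighbours ≥ 3, panics.
  Kelston: 2 of 3 neighbours < 3, holds.
Round 5 — no new panics; cascade stops.

yes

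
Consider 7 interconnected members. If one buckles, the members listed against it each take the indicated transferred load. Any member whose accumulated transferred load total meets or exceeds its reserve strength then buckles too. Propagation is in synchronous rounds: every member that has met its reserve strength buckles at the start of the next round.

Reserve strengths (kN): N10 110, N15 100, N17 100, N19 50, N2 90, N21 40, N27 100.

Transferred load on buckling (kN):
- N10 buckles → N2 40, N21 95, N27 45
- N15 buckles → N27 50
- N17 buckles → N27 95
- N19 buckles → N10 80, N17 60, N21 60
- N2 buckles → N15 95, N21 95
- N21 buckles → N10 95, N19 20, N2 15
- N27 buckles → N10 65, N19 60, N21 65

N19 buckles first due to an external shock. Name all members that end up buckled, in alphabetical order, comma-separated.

Round 1 — N19 buckles (initial).
  N10: +80 → 80 < 110
  N17: +60 → 60 < 100
  N21: +60 → 60 ≥ 40
Round 2 — N21 buckles.
  N10: +95 → 175 ≥ 110
  N2: +15 → 15 < 90
Round 3 — N10 buckles.
  N2: +40 → 55 < 90
  N27: +45 → 45 < 100
No further bucklings.

N10, N19, N21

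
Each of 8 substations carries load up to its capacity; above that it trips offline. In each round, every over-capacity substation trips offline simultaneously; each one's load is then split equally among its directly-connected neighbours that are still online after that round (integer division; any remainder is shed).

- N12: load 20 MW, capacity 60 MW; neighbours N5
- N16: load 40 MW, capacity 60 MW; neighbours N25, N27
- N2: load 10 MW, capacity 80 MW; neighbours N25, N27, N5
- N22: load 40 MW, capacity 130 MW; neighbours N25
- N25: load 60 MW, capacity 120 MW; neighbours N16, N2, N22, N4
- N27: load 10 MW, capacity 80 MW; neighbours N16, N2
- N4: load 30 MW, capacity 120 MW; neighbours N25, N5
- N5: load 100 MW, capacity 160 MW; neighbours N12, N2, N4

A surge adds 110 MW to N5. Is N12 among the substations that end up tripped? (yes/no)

yes

Round 1 — N5 at 210 > 160. N5 trips offline.
  N5 sheds 210 MW to N12, N2, N4: 70 each.
    N12: 20+70 = 90 > 60
    N2: 10+70 = 80 ≤ 80
    N4: 30+70 = 100 ≤ 120
Round 2 — N12 trips offline.
  N12 sheds 90 MW: no online neighbours, lost.
No further trips.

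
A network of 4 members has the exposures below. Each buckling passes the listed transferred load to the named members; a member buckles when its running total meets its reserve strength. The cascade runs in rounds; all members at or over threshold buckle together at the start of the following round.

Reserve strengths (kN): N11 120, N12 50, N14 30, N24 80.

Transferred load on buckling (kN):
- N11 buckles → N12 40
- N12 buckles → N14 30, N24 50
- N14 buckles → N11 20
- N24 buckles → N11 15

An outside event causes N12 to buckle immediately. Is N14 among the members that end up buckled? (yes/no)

Round 1 — N12 buckles (initial).
  N14: +30 → 30 ≥ 30
  N24: +50 → 50 < 80
Round 2 — N14 buckles.
  N11: +20 → 20 < 120
No further bucklings.

yes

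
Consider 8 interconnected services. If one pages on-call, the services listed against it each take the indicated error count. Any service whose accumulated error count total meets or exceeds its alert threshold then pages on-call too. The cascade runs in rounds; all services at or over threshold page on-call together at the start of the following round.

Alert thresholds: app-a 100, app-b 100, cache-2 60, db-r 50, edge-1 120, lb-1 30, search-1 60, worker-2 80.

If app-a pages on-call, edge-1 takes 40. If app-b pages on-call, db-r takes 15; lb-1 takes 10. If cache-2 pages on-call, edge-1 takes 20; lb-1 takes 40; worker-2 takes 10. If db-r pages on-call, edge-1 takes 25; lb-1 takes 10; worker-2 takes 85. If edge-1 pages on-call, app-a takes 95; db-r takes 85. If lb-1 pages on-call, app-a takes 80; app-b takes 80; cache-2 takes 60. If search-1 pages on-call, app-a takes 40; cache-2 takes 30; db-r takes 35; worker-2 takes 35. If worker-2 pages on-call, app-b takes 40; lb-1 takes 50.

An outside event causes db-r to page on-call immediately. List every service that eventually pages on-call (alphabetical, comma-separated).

app-b, cache-2, db-r, lb-1, worker-2

Round 1 — db-r pages on-call (initial).
  edge-1: +25 → 25 < 120
  lb-1: +10 → 10 < 30
  worker-2: +85 → 85 ≥ 80
Round 2 — worker-2 pages on-call.
  app-b: +40 → 40 < 100
  lb-1: +50 → 60 ≥ 30
Round 3 — lb-1 pages on-call.
  app-a: +80 → 80 < 100
  app-b: +80 → 120 ≥ 100
  cache-2: +60 → 60 ≥ 60
Round 4 — app-b, cache-2 page on-call.
  edge-1: +20 → 45 < 120
No further pages.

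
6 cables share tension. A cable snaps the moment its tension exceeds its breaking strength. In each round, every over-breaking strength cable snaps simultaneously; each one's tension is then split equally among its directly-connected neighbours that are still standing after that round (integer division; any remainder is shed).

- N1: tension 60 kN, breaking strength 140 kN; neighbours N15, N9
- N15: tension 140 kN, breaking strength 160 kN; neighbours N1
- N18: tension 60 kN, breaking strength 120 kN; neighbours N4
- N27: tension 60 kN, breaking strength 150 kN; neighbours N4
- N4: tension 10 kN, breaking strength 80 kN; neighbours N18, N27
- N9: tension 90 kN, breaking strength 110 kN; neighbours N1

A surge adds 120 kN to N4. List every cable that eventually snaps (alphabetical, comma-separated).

N18, N4

Round 1 — N4 at 130 > 80. N4 snaps.
  N4 sheds 130 kN to N18, N27: 65 each.
    N18: 60+65 = 125 > 120
    N27: 60+65 = 125 ≤ 150
Round 2 — N18 snaps.
  N18 sheds 125 kN: no online neighbours, lost.
No further breaks.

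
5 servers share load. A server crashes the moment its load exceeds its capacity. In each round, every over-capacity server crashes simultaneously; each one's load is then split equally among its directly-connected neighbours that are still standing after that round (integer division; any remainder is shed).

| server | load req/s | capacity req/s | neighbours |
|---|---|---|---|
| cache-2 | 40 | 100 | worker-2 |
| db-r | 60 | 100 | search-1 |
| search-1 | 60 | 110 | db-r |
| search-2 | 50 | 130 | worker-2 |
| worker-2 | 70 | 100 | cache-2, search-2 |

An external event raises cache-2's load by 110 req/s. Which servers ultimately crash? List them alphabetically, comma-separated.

cache-2, search-2, worker-2

Round 1 — cache-2 at 150 > 100. cache-2 crashes.
  cache-2 sheds 150 req/s to worker-2: 150 each.
    worker-2: 70+150 = 220 > 100
Round 2 — worker-2 crashes.
  worker-2 sheds 220 req/s to search-2: 220 each.
    search-2: 50+220 = 270 > 130
Round 3 — search-2 crashes.
  search-2 sheds 270 req/s: no online neighbours, lost.
No further crashes.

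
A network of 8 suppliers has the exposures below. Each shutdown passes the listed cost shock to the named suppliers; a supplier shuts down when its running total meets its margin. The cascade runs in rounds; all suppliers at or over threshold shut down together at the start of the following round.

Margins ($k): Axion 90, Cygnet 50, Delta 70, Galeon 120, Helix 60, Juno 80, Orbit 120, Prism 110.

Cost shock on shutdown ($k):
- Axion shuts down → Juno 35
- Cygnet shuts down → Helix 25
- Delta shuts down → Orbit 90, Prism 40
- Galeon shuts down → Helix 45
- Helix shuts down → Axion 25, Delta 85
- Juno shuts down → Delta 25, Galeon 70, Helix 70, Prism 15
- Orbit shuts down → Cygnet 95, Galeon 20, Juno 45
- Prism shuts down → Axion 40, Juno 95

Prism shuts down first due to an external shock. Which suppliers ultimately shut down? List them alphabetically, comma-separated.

Delta, Helix, Juno, Prism

Round 1 — Prism shuts down (initial).
  Axion: +40 → 40 < 90
  Juno: +95 → 95 ≥ 80
Round 2 — Juno shuts down.
  Delta: +25 → 25 < 70
  Galeon: +70 → 70 < 120
  Helix: +70 → 70 ≥ 60
Round 3 — Helix shuts down.
  Axion: +25 → 65 < 90
  Delta: +85 → 110 ≥ 70
Round 4 — Delta shuts down.
  Orbit: +90 → 90 < 120
No further shutdowns.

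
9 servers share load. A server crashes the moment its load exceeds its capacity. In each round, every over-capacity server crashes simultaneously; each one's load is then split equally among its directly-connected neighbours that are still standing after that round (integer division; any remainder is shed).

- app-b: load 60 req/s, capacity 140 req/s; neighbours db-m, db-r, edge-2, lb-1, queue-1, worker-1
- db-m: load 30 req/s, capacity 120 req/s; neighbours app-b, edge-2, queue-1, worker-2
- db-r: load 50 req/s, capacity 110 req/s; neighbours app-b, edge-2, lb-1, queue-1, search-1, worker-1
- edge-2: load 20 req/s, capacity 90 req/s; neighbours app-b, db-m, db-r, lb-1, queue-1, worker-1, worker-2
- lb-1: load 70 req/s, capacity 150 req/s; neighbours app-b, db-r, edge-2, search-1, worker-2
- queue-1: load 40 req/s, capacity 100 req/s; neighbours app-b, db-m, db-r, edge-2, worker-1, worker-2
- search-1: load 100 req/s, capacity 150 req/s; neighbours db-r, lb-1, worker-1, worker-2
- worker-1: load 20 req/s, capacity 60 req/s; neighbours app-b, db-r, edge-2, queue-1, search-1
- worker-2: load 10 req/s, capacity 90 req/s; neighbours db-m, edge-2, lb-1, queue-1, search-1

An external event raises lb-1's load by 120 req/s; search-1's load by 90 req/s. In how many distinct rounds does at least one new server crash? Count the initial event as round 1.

Round 1 — lb-1 at 190 > 150; search-1 at 190 > 150. lb-1, search-1 crash.
  lb-1 sheds 190 req/s to app-b, db-r, edge-2, worker-2: 47 each (2 lost).
    app-b: 60+47 = 107 ≤ 140
    db-r: 50+47 = 97 ≤ 110
    edge-2: 20+47 = 67 ≤ 90
    worker-2: 10+47 = 57 ≤ 90
  search-1 sheds 190 req/s to db-r, worker-1, worker-2: 63 each (1 lost).
    db-r: 97+63 = 160 > 110
    worker-1: 20+63 = 83 > 60
    worker-2: 57+63 = 120 > 90
Round 2 — db-r, worker-1, worker-2 crash.
  db-r sheds 160 req/s to app-b, edge-2, queue-1: 53 each (1 lost).
    app-b: 107+53 = 160 > 140
    edge-2: 67+53 = 120 > 90
    queue-1: 40+53 = 93 ≤ 100
  worker-1 sheds 83 req/s to app-b, edge-2, queue-1: 27 each (2 lost).
    app-b: 160+27 = 187 > 140
    edge-2: 120+27 = 147 > 90
    queue-1: 93+27 = 120 > 100
  worker-2 sheds 120 req/s to db-m, edge-2, queue-1: 40 each.
    db-m: 30+40 = 70 ≤ 120
    edge-2: 147+40 = 187 > 90
    queue-1: 120+40 = 160 > 100
Round 3 — app-b, edge-2, queue-1 crash.
  app-b sheds 187 req/s to db-m: 187 each.
    db-m: 70+187 = 257 > 120
  edge-2 sheds 187 req/s to db-m: 187 each.
    db-m: 257+187 = 444 > 120
  queue-1 sheds 160 req/s to db-m: 160 each.
    db-m: 444+160 = 604 > 120
Round 4 — db-m crashes.
  db-m sheds 604 req/s: no online neighbours, lost.
No further crashes.

4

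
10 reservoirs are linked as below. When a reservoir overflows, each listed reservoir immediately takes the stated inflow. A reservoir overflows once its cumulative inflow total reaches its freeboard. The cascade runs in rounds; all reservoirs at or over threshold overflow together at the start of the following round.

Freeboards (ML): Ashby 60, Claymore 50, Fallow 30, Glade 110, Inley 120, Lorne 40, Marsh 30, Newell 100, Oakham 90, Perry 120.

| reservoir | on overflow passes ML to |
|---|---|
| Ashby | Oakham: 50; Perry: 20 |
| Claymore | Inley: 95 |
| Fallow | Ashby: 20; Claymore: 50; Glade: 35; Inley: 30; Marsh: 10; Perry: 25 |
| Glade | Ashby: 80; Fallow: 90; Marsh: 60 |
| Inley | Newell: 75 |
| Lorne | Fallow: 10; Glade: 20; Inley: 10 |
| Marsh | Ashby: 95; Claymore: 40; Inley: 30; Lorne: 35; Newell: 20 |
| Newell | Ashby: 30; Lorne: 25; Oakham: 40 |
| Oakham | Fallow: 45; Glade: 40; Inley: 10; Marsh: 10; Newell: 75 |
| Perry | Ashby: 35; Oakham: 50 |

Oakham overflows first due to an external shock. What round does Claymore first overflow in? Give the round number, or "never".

Round 1 — Oakham overflows (initial).
  Fallow: +45 → 45 ≥ 30
  Glade: +40 → 40 < 110
  Inley: +10 → 10 < 120
  Marsh: +10 → 10 < 30
  Newell: +75 → 75 < 100
Round 2 — Fallow overflows.
  Ashby: +20 → 20 < 60
  Claymore: +50 → 50 ≥ 50
  Glade: +35 → 75 < 110
  Inley: +30 → 40 < 120
  Marsh: +10 → 20 < 30
  Perry: +25 → 25 < 120
Round 3 — Claymore overflows.
  Inley: +95 → 135 ≥ 120
Round 4 — Inley overflows.
  Newell: +75 → 150 ≥ 100
Round 5 — Newell overflows.
  Ashby: +30 → 50 < 60
  Lorne: +25 → 25 < 40
No further overflows.

3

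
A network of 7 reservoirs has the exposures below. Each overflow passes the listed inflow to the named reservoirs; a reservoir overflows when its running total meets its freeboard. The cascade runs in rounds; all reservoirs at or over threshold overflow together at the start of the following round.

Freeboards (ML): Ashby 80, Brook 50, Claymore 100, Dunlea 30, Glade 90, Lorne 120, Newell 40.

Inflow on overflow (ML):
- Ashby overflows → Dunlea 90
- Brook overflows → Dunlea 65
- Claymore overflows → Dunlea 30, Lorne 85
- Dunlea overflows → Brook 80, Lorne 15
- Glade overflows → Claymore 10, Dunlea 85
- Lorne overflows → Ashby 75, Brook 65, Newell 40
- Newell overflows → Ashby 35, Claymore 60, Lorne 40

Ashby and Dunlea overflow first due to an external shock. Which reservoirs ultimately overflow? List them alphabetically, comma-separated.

Ashby, Brook, Dunlea

Round 1 — Ashby, Dunlea overflow (initial).
  Brook: +80 → 80 ≥ 50
  Lorne: +15 → 15 < 120
Round 2 — Brook overflows.
No further overflows.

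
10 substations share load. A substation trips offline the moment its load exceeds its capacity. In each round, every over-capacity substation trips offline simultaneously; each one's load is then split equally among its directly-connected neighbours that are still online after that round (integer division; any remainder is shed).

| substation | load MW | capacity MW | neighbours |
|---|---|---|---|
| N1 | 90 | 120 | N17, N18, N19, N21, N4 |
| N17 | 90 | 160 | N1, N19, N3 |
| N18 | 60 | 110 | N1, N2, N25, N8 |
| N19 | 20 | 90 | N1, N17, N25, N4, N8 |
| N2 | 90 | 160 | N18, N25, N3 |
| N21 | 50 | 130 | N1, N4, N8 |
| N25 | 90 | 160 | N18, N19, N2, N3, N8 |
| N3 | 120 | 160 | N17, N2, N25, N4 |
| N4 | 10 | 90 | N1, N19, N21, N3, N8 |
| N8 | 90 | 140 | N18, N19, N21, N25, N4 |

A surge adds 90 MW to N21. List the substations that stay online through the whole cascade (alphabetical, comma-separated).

Round 1 — N21 at 140 > 130. N21 trips offline.
  N21 sheds 140 MW to N1, N4, N8: 46 each (2 lost).
    N1: 90+46 = 136 > 120
    N4: 10+46 = 56 ≤ 90
    N8: 90+46 = 136 ≤ 140
Round 2 — N1 trips offline.
  N1 sheds 136 MW to N17, N18, N19, N4: 34 each.
    N17: 90+34 = 124 ≤ 160
    N18: 60+34 = 94 ≤ 110
    N19: 20+34 = 54 ≤ 90
    N4: 56+34 = 90 ≤ 90
No further trips.

N17, N18, N19, N2, N25, N3, N4, N8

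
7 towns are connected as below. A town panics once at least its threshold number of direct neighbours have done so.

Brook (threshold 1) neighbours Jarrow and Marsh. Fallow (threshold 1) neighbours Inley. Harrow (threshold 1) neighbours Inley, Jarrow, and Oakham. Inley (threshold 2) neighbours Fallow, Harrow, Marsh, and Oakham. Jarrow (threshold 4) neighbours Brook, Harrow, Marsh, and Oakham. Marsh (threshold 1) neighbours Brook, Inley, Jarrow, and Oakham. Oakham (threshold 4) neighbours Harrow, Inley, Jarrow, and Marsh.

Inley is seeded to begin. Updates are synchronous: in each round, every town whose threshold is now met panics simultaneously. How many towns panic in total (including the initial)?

5

Round 1 — Inley panics (initial).
Round 2 — checking thresholds:
  Fallow: 1 of 1 neighbours ≥ 1, panics.
  Harrow: 1 of 3 neighbours ≥ 1, panics.
  Marsh: 1 of 4 neighbours ≥ 1, panics.
  Oakham: 1 of 4 neighbours < 4, not yet.
Round 3 — checking thresholds:
  Brook: 1 of 2 neighbours ≥ 1, panics.
  Jarrow: 2 of 4 neighbours < 4, not yet.
  Oakham: 3 of 4 neighbours < 4, not yet.
Round 4 — no new panics; cascade stops.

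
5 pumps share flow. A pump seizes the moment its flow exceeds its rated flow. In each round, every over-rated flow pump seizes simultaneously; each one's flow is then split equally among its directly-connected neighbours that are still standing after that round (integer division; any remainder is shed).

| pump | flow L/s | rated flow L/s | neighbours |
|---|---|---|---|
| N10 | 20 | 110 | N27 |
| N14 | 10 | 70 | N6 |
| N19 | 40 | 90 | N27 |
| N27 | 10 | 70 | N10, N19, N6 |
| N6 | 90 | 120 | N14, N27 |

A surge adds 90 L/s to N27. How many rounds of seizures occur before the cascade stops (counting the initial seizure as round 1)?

Round 1 — N27 at 100 > 70. N27 seizes.
  N27 sheds 100 L/s to N10, N19, N6: 33 each (1 lost).
    N10: 20+33 = 53 ≤ 110
    N19: 40+33 = 73 ≤ 90
    N6: 90+33 = 123 > 120
Round 2 — N6 seizes.
  N6 sheds 123 L/s to N14: 123 each.
    N14: 10+123 = 133 > 70
Round 3 — N14 seizes.
  N14 sheds 133 L/s: no online neighbours, lost.
No further seizures.

3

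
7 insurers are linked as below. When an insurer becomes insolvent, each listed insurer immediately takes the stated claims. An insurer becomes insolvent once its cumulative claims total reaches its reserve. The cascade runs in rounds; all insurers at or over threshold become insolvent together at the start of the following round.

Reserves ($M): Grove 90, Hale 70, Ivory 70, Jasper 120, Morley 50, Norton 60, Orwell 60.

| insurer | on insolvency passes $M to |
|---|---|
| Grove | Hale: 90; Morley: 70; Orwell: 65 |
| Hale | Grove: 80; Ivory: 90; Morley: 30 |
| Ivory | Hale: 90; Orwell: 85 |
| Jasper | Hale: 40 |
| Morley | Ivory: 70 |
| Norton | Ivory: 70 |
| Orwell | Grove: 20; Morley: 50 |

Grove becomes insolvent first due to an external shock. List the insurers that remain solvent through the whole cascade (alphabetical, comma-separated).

Jasper, Norton

Round 1 — Grove becomes insolvent (initial).
  Hale: +90 → 90 ≥ 70
  Morley: +70 → 70 ≥ 50
  Orwell: +65 → 65 ≥ 60
Round 2 — Hale, Morley, Orwell become insolvent.
  Ivory: +90+70 → 160 ≥ 70
Round 3 — Ivory becomes insolvent.
No further insolvencies.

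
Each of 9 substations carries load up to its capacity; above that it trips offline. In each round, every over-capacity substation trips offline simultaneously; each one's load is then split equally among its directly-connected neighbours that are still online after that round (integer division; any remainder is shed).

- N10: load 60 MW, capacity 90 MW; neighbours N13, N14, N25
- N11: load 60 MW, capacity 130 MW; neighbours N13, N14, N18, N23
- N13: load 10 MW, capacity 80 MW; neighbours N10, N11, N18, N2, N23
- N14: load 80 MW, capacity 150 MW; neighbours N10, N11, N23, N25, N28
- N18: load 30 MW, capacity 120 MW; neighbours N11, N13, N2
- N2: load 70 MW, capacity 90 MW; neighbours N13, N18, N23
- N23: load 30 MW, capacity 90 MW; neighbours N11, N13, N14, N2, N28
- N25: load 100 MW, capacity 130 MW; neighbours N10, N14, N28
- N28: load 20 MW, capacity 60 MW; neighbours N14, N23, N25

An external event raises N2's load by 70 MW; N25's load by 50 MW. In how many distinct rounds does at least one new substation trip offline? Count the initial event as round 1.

Round 1 — N2 at 140 > 90; N25 at 150 > 130. N2, N25 trip offline.
  N2 sheds 140 MW to N13, N18, N23: 46 each (2 lost).
    N13: 10+46 = 56 ≤ 80
    N18: 30+46 = 76 ≤ 120
    N23: 30+46 = 76 ≤ 90
  N25 sheds 150 MW to N10, N14, N28: 50 each.
    N10: 60+50 = 110 > 90
    N14: 80+50 = 130 ≤ 150
    N28: 20+50 = 70 > 60
Round 2 — N10, N28 trip offline.
  N10 sheds 110 MW to N13, N14: 55 each.
    N13: 56+55 = 111 > 80
    N14: 130+55 = 185 > 150
  N28 sheds 70 MW to N14, N23: 35 each.
    N14: 185+35 = 220 > 150
    N23: 76+35 = 111 > 90
Round 3 — N13, N14, N23 trip offline.
  N13 sheds 111 MW to N11, N18: 55 each (1 lost).
    N11: 60+55 = 115 ≤ 130
    N18: 76+55 = 131 > 120
  N14 sheds 220 MW to N11: 220 each.
    N11: 115+220 = 335 > 130
  N23 sheds 111 MW to N11: 111 each.
    N11: 335+111 = 446 > 130
Round 4 — N11, N18 trip offline.
  N11 sheds 446 MW: no online neighbours, lost.
  N18 sheds 131 MW: no online neighbours, lost.
No further trips.

4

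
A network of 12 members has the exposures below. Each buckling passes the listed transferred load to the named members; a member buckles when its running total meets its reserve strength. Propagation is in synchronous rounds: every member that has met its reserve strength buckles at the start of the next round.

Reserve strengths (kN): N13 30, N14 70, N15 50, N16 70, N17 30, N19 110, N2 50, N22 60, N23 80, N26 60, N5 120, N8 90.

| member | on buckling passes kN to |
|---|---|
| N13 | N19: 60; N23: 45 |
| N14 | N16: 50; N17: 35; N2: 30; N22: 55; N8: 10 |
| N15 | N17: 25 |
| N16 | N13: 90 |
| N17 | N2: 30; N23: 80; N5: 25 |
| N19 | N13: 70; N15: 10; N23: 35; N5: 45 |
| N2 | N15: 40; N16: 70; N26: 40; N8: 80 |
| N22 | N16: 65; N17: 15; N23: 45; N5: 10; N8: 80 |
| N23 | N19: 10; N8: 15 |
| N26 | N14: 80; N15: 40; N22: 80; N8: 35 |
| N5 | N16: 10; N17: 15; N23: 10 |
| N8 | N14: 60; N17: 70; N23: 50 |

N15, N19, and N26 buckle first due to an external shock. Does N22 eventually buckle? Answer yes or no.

Round 1 — N15, N19, N26 buckle (initial).
  N13: +70 → 70 ≥ 30
  N14: +80 → 80 ≥ 70
  N17: +25 → 25 < 30
  N22: +80 → 80 ≥ 60
  N23: +35 → 35 < 80
  N5: +45 → 45 < 120
  N8: +35 → 35 < 90
Round 2 — N13, N14, N22 buckle.
  N16: +50+65 → 115 ≥ 70
  N17: +35+15 → 75 ≥ 30
  N2: +30 → 30 < 50
  N23: +45+45 → 125 ≥ 80
  N5: +10 → 55 < 120
  N8: +10+80 → 125 ≥ 90
Round 3 — N16, N17, N23, N8 buckle.
  N2: +30 → 60 ≥ 50
  N5: +25 → 80 < 120
Round 4 — N2 buckles.
No further bucklings.

yes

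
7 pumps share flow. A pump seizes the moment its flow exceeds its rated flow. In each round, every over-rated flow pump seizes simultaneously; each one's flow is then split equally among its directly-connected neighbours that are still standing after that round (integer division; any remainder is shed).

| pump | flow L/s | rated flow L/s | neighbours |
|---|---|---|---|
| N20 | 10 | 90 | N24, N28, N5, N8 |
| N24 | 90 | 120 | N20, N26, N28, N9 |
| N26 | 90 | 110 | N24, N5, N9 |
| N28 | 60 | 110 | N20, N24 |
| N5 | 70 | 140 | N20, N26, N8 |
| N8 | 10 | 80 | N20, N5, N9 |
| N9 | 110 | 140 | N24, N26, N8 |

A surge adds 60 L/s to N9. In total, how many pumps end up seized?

7

Round 1 — N9 at 170 > 140. N9 seizes.
  N9 sheds 170 L/s to N24, N26, N8: 56 each (2 lost).
    N24: 90+56 = 146 > 120
    N26: 90+56 = 146 > 110
    N8: 10+56 = 66 ≤ 80
Round 2 — N24, N26 seize.
  N24 sheds 146 L/s to N20, N28: 73 each.
    N20: 10+73 = 83 ≤ 90
    N28: 60+73 = 133 > 110
  N26 sheds 146 L/s to N5: 146 each.
    N5: 70+146 = 216 > 140
Round 3 — N28, N5 seize.
  N28 sheds 133 L/s to N20: 133 each.
    N20: 83+133 = 216 > 90
  N5 sheds 216 L/s to N20, N8: 108 each.
    N20: 216+108 = 324 > 90
    N8: 66+108 = 174 > 80
Round 4 — N20, N8 seize.
  N20 sheds 324 L/s: no online neighbours, lost.
  N8 sheds 174 L/s: no online neighbours, lost.
No further seizures.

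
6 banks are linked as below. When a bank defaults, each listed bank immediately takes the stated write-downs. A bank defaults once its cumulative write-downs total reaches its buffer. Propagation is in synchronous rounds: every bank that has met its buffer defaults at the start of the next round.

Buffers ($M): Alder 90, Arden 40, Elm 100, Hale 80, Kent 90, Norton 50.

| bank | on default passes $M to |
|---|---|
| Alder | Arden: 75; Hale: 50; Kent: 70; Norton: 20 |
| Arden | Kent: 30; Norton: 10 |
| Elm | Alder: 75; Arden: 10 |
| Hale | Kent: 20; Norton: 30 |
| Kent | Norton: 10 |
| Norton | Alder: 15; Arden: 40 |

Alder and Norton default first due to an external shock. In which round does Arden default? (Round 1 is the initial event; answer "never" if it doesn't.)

2

Round 1 — Alder, Norton default (initial).
  Arden: +75+40 → 115 ≥ 40
  Hale: +50 → 50 < 80
  Kent: +70 → 70 < 90
Round 2 — Arden defaults.
  Kent: +30 → 100 ≥ 90
Round 3 — Kent defaults.
No further defaults.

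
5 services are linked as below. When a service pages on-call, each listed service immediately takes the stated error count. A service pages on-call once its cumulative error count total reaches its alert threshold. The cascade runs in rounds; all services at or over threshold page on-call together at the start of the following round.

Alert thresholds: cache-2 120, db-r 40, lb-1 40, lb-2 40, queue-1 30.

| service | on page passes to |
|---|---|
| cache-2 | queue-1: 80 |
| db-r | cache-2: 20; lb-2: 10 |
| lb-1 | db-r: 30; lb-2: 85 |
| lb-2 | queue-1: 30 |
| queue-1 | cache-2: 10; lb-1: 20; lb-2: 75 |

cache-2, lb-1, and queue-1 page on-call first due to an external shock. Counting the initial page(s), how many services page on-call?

Round 1 — cache-2, lb-1, queue-1 page on-call (initial).
  db-r: +30 → 30 < 40
  lb-2: +85+75 → 160 ≥ 40
Round 2 — lb-2 pages on-call.
No further pages.

4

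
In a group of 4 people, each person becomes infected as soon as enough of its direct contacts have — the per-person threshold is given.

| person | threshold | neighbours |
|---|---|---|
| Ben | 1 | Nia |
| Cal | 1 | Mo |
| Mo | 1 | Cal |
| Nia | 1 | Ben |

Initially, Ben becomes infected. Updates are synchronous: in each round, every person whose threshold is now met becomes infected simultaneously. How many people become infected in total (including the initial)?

Round 1 — Ben becomes infected (initial).
Round 2 — checking thresholds:
  Nia: 1 of 1 neighbours ≥ 1, becomes infected.
Round 3 — no new infections; cascade stops.

2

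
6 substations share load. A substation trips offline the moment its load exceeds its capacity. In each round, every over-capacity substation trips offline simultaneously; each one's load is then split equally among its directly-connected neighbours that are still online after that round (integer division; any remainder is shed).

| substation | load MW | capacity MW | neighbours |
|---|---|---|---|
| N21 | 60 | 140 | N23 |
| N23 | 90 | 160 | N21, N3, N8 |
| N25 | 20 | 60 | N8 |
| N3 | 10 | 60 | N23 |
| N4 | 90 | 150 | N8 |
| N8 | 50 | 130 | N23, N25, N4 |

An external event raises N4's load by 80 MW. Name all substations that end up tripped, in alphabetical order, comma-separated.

N21, N23, N25, N3, N4, N8

Round 1 — N4 at 170 > 150. N4 trips offline.
  N4 sheds 170 MW to N8: 170 each.
    N8: 50+170 = 220 > 130
Round 2 — N8 trips offline.
  N8 sheds 220 MW to N23, N25: 110 each.
    N23: 90+110 = 200 > 160
    N25: 20+110 = 130 > 60
Round 3 — N23, N25 trip offline.
  N23 sheds 200 MW to N21, N3: 100 each.
    N21: 60+100 = 160 > 140
    N3: 10+100 = 110 > 60
  N25 sheds 130 MW: no online neighbours, lost.
Round 4 — N21, N3 trip offline.
  N21 sheds 160 MW: no online neighbours, lost.
  N3 sheds 110 MW: no online neighbours, lost.
No further trips.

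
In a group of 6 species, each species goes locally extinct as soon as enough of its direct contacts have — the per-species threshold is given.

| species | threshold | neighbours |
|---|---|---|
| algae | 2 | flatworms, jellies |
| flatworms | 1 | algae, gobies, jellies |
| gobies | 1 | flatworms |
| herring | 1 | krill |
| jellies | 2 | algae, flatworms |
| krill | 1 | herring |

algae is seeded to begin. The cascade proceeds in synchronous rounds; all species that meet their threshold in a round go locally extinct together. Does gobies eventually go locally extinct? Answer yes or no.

yes

Round 1 — algae goes locally extinct (initial).
Round 2 — checking thresholds:
  flatworms: 1 of 3 neighbours ≥ 1, goes locally extinct.
  jellies: 1 of 2 neighbours < 2, not yet.
Round 3 — checking thresholds:
  gobies: 1 of 1 neighbours ≥ 1, goes locally extinct.
  jellies: 2 of 2 neighbours ≥ 2, goes locally extinct.
Round 4 — no new extinctions; cascade stops.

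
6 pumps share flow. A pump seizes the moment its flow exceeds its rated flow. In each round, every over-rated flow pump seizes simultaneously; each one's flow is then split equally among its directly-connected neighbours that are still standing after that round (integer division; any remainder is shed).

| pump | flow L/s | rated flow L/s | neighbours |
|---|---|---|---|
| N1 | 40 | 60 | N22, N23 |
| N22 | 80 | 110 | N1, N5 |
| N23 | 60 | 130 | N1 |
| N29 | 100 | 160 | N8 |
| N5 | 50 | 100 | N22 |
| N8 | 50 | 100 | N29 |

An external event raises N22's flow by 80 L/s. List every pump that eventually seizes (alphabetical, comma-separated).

N1, N22, N23, N5

Round 1 — N22 at 160 > 110. N22 seizes.
  N22 sheds 160 L/s to N1, N5: 80 each.
    N1: 40+80 = 120 > 60
    N5: 50+80 = 130 > 100
Round 2 — N1, N5 seize.
  N1 sheds 120 L/s to N23: 120 each.
    N23: 60+120 = 180 > 130
  N5 sheds 130 L/s: no online neighbours, lost.
Round 3 — N23 seizes.
  N23 sheds 180 L/s: no online neighbours, lost.
No further seizures.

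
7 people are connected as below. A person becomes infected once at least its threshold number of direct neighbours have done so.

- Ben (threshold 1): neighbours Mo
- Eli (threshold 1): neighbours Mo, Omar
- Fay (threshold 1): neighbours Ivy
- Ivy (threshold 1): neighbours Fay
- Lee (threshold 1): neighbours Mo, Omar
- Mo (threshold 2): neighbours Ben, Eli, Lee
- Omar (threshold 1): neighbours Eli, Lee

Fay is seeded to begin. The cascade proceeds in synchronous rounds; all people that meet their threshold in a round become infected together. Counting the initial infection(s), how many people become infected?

2

Round 1 — Fay becomes infected (initial).
Round 2 — checking thresholds:
  Ivy: 1 of 1 neighbours ≥ 1, becomes infected.
Round 3 — no new infections; cascade stops.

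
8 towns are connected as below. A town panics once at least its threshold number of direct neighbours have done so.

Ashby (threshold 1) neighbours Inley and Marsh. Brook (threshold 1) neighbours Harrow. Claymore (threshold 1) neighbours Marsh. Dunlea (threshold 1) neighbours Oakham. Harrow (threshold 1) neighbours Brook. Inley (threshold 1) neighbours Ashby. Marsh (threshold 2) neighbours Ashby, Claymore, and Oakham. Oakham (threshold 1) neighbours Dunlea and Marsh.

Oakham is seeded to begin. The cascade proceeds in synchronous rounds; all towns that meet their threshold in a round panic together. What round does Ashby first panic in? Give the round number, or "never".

never

Round 1 — Oakham panics (initial).
Round 2 — checking thresholds:
  Dunlea: 1 of 1 neighbours ≥ 1, panics.
  Marsh: 1 of 3 neighbours < 2, not yet.
Round 3 — no new panics; cascade stops.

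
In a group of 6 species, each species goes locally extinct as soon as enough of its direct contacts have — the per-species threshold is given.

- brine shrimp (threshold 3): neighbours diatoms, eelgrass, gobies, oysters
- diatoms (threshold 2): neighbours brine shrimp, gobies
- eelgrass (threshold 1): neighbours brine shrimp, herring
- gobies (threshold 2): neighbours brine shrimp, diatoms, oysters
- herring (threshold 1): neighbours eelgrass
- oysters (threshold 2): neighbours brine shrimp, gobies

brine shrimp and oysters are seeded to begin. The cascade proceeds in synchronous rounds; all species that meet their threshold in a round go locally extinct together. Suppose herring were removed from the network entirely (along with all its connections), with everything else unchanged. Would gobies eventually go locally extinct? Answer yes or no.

yes

With herring removed:
Round 1 — brine shrimp, oysters go locally extinct (initial).
Round 2 — checking thresholds:
  diatoms: 1 of 2 neighbours < 2, not yet.
  eelgrass: 1 of 1 neighbours ≥ 1, goes locally extinct.
  gobies: 2 of 3 neighbours ≥ 2, goes locally extinct.
Round 3 — checking thresholds:
  diatoms: 2 of 2 neighbours ≥ 2, goes locally extinct.
Round 4 — no new extinctions; cascade stops.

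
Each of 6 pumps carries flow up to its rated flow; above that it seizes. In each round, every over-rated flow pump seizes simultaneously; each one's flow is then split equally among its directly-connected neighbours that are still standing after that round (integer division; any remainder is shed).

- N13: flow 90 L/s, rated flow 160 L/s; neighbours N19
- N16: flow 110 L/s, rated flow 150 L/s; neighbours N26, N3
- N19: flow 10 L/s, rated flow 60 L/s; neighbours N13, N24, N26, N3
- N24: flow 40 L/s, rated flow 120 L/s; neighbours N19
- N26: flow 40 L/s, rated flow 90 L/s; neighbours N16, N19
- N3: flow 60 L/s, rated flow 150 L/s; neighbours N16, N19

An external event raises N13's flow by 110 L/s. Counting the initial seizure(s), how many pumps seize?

5

Round 1 — N13 at 200 > 160. N13 seizes.
  N13 sheds 200 L/s to N19: 200 each.
    N19: 10+200 = 210 > 60
Round 2 — N19 seizes.
  N19 sheds 210 L/s to N24, N26, N3: 70 each.
    N24: 40+70 = 110 ≤ 120
    N26: 40+70 = 110 > 90
    N3: 60+70 = 130 ≤ 150
Round 3 — N26 seizes.
  N26 sheds 110 L/s to N16: 110 each.
    N16: 110+110 = 220 > 150
Round 4 — N16 seizes.
  N16 sheds 220 L/s to N3: 220 each.
    N3: 130+220 = 350 > 150
Round 5 — N3 seizes.
  N3 sheds 350 L/s: no online neighbours, lost.
No further seizures.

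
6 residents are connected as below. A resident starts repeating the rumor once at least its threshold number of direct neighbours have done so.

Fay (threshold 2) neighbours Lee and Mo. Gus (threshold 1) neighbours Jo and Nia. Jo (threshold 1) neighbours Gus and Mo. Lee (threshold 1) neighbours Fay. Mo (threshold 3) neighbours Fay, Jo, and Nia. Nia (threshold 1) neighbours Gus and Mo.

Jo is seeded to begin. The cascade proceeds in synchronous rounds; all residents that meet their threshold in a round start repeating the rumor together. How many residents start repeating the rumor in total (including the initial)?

Round 1 — Jo starts repeating the rumor (initial).
Round 2 — checking thresholds:
  Gus: 1 of 2 neighbours ≥ 1, starts repeating the rumor.
  Mo: 1 of 3 neighbours < 3, below threshold.
Round 3 — checking thresholds:
  Mo: 1 of 3 neighbours < 3, below threshold.
  Nia: 1 of 2 neighbours ≥ 1, starts repeating the rumor.
Round 4 — no new spreads; cascade stops.

3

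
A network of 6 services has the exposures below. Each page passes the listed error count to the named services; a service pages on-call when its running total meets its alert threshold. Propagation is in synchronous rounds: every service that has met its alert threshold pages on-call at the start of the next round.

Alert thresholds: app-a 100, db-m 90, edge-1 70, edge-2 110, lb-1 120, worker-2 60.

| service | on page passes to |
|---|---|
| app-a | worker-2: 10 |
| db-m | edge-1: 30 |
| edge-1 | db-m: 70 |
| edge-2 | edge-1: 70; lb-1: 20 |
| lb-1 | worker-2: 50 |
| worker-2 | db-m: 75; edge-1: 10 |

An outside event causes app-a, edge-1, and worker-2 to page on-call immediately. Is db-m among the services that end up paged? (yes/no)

yes

Round 1 — app-a, edge-1, worker-2 page on-call (initial).
  db-m: +70+75 → 145 ≥ 90
Round 2 — db-m pages on-call.
No further pages.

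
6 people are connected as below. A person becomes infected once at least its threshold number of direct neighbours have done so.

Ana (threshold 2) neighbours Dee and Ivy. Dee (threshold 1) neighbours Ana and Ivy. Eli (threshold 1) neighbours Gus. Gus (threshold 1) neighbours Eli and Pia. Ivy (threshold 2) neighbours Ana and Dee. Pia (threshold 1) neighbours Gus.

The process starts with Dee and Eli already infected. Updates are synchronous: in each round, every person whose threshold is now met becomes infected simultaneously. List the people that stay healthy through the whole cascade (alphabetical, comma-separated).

Round 1 — Dee, Eli become infected (initial).
Round 2 — checking thresholds:
  Ana: 1 of 2 neighbours < 2, holds.
  Gus: 1 of 2 neighbours ≥ 1, becomes infected.
  Ivy: 1 of 2 neighbours < 2, holds.
Round 3 — checking thresholds:
  Ana: 1 of 2 neighbours < 2, holds.
  Ivy: 1 of 2 neighbours < 2, holds.
  Pia: 1 of 1 neighbours ≥ 1, becomes infected.
Round 4 — no new infections; cascade stops.

Ana, Ivy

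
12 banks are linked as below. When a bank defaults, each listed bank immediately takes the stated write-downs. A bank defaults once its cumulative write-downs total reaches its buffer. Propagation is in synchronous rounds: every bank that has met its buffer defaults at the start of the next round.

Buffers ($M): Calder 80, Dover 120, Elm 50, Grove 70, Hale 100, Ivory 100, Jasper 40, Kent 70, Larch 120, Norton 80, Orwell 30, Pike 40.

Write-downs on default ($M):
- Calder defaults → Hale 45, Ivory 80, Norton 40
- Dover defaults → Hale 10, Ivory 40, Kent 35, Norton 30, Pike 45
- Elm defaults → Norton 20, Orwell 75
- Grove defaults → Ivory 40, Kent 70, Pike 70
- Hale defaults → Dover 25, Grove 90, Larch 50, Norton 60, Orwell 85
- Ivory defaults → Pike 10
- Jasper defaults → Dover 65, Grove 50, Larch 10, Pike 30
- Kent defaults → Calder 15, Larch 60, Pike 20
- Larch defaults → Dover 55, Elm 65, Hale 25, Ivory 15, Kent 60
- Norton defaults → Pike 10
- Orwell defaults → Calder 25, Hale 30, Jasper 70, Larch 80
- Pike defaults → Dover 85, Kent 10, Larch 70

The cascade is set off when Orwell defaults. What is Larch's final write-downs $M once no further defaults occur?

Round 1 — Orwell defaults (initial).
  Calder: +25 → 25 < 80
  Hale: +30 → 30 < 100
  Jasper: +70 → 70 ≥ 40
  Larch: +80 → 80 < 120
Round 2 — Jasper defaults.
  Dover: +65 → 65 < 120
  Grove: +50 → 50 < 70
  Larch: +10 → 90 < 120
  Pike: +30 → 30 < 40
No further defaults.

90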